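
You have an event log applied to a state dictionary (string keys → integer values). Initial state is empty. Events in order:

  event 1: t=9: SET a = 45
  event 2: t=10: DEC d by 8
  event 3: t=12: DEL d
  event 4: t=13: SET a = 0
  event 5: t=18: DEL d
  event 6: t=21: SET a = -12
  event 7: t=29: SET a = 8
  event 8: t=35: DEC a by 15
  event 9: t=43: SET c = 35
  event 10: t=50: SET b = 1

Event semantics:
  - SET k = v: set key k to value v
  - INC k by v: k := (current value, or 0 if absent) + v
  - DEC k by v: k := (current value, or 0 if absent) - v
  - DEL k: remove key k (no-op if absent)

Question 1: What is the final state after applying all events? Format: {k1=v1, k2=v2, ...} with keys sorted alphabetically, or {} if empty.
  after event 1 (t=9: SET a = 45): {a=45}
  after event 2 (t=10: DEC d by 8): {a=45, d=-8}
  after event 3 (t=12: DEL d): {a=45}
  after event 4 (t=13: SET a = 0): {a=0}
  after event 5 (t=18: DEL d): {a=0}
  after event 6 (t=21: SET a = -12): {a=-12}
  after event 7 (t=29: SET a = 8): {a=8}
  after event 8 (t=35: DEC a by 15): {a=-7}
  after event 9 (t=43: SET c = 35): {a=-7, c=35}
  after event 10 (t=50: SET b = 1): {a=-7, b=1, c=35}

Answer: {a=-7, b=1, c=35}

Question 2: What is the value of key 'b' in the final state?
Track key 'b' through all 10 events:
  event 1 (t=9: SET a = 45): b unchanged
  event 2 (t=10: DEC d by 8): b unchanged
  event 3 (t=12: DEL d): b unchanged
  event 4 (t=13: SET a = 0): b unchanged
  event 5 (t=18: DEL d): b unchanged
  event 6 (t=21: SET a = -12): b unchanged
  event 7 (t=29: SET a = 8): b unchanged
  event 8 (t=35: DEC a by 15): b unchanged
  event 9 (t=43: SET c = 35): b unchanged
  event 10 (t=50: SET b = 1): b (absent) -> 1
Final: b = 1

Answer: 1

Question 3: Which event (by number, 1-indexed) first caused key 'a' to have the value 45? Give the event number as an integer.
Answer: 1

Derivation:
Looking for first event where a becomes 45:
  event 1: a (absent) -> 45  <-- first match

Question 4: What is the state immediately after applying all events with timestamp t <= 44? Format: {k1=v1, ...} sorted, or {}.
Answer: {a=-7, c=35}

Derivation:
Apply events with t <= 44 (9 events):
  after event 1 (t=9: SET a = 45): {a=45}
  after event 2 (t=10: DEC d by 8): {a=45, d=-8}
  after event 3 (t=12: DEL d): {a=45}
  after event 4 (t=13: SET a = 0): {a=0}
  after event 5 (t=18: DEL d): {a=0}
  after event 6 (t=21: SET a = -12): {a=-12}
  after event 7 (t=29: SET a = 8): {a=8}
  after event 8 (t=35: DEC a by 15): {a=-7}
  after event 9 (t=43: SET c = 35): {a=-7, c=35}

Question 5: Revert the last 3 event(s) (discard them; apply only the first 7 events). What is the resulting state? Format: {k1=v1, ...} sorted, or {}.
Answer: {a=8}

Derivation:
Keep first 7 events (discard last 3):
  after event 1 (t=9: SET a = 45): {a=45}
  after event 2 (t=10: DEC d by 8): {a=45, d=-8}
  after event 3 (t=12: DEL d): {a=45}
  after event 4 (t=13: SET a = 0): {a=0}
  after event 5 (t=18: DEL d): {a=0}
  after event 6 (t=21: SET a = -12): {a=-12}
  after event 7 (t=29: SET a = 8): {a=8}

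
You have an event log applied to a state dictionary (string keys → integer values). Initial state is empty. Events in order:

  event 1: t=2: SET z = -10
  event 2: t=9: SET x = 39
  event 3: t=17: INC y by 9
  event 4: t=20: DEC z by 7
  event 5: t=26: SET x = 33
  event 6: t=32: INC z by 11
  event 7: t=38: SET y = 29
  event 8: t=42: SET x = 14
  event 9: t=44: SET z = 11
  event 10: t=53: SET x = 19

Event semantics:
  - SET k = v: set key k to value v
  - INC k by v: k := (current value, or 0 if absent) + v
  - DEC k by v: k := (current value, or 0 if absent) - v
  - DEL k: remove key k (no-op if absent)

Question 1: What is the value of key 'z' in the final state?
Answer: 11

Derivation:
Track key 'z' through all 10 events:
  event 1 (t=2: SET z = -10): z (absent) -> -10
  event 2 (t=9: SET x = 39): z unchanged
  event 3 (t=17: INC y by 9): z unchanged
  event 4 (t=20: DEC z by 7): z -10 -> -17
  event 5 (t=26: SET x = 33): z unchanged
  event 6 (t=32: INC z by 11): z -17 -> -6
  event 7 (t=38: SET y = 29): z unchanged
  event 8 (t=42: SET x = 14): z unchanged
  event 9 (t=44: SET z = 11): z -6 -> 11
  event 10 (t=53: SET x = 19): z unchanged
Final: z = 11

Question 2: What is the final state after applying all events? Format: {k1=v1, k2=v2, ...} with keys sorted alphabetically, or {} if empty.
Answer: {x=19, y=29, z=11}

Derivation:
  after event 1 (t=2: SET z = -10): {z=-10}
  after event 2 (t=9: SET x = 39): {x=39, z=-10}
  after event 3 (t=17: INC y by 9): {x=39, y=9, z=-10}
  after event 4 (t=20: DEC z by 7): {x=39, y=9, z=-17}
  after event 5 (t=26: SET x = 33): {x=33, y=9, z=-17}
  after event 6 (t=32: INC z by 11): {x=33, y=9, z=-6}
  after event 7 (t=38: SET y = 29): {x=33, y=29, z=-6}
  after event 8 (t=42: SET x = 14): {x=14, y=29, z=-6}
  after event 9 (t=44: SET z = 11): {x=14, y=29, z=11}
  after event 10 (t=53: SET x = 19): {x=19, y=29, z=11}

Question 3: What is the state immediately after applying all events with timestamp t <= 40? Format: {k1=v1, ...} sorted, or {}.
Answer: {x=33, y=29, z=-6}

Derivation:
Apply events with t <= 40 (7 events):
  after event 1 (t=2: SET z = -10): {z=-10}
  after event 2 (t=9: SET x = 39): {x=39, z=-10}
  after event 3 (t=17: INC y by 9): {x=39, y=9, z=-10}
  after event 4 (t=20: DEC z by 7): {x=39, y=9, z=-17}
  after event 5 (t=26: SET x = 33): {x=33, y=9, z=-17}
  after event 6 (t=32: INC z by 11): {x=33, y=9, z=-6}
  after event 7 (t=38: SET y = 29): {x=33, y=29, z=-6}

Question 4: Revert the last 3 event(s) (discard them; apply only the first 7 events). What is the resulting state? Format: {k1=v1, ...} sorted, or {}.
Keep first 7 events (discard last 3):
  after event 1 (t=2: SET z = -10): {z=-10}
  after event 2 (t=9: SET x = 39): {x=39, z=-10}
  after event 3 (t=17: INC y by 9): {x=39, y=9, z=-10}
  after event 4 (t=20: DEC z by 7): {x=39, y=9, z=-17}
  after event 5 (t=26: SET x = 33): {x=33, y=9, z=-17}
  after event 6 (t=32: INC z by 11): {x=33, y=9, z=-6}
  after event 7 (t=38: SET y = 29): {x=33, y=29, z=-6}

Answer: {x=33, y=29, z=-6}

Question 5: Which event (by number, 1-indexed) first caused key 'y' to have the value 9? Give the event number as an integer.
Answer: 3

Derivation:
Looking for first event where y becomes 9:
  event 3: y (absent) -> 9  <-- first match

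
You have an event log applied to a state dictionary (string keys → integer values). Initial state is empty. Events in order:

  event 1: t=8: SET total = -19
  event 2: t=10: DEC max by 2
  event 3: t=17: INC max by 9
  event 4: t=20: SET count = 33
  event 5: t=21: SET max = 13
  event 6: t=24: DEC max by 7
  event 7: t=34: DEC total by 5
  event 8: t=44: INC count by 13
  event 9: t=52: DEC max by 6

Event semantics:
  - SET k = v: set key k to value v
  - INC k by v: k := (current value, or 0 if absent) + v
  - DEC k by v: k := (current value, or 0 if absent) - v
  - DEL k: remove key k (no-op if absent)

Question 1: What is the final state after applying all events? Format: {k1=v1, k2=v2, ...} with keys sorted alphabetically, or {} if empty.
  after event 1 (t=8: SET total = -19): {total=-19}
  after event 2 (t=10: DEC max by 2): {max=-2, total=-19}
  after event 3 (t=17: INC max by 9): {max=7, total=-19}
  after event 4 (t=20: SET count = 33): {count=33, max=7, total=-19}
  after event 5 (t=21: SET max = 13): {count=33, max=13, total=-19}
  after event 6 (t=24: DEC max by 7): {count=33, max=6, total=-19}
  after event 7 (t=34: DEC total by 5): {count=33, max=6, total=-24}
  after event 8 (t=44: INC count by 13): {count=46, max=6, total=-24}
  after event 9 (t=52: DEC max by 6): {count=46, max=0, total=-24}

Answer: {count=46, max=0, total=-24}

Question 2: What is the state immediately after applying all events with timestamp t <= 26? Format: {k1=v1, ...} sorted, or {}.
Answer: {count=33, max=6, total=-19}

Derivation:
Apply events with t <= 26 (6 events):
  after event 1 (t=8: SET total = -19): {total=-19}
  after event 2 (t=10: DEC max by 2): {max=-2, total=-19}
  after event 3 (t=17: INC max by 9): {max=7, total=-19}
  after event 4 (t=20: SET count = 33): {count=33, max=7, total=-19}
  after event 5 (t=21: SET max = 13): {count=33, max=13, total=-19}
  after event 6 (t=24: DEC max by 7): {count=33, max=6, total=-19}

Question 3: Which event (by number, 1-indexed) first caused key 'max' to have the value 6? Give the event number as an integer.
Answer: 6

Derivation:
Looking for first event where max becomes 6:
  event 2: max = -2
  event 3: max = 7
  event 4: max = 7
  event 5: max = 13
  event 6: max 13 -> 6  <-- first match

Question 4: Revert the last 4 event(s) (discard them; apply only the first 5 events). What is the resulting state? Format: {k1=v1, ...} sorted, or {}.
Keep first 5 events (discard last 4):
  after event 1 (t=8: SET total = -19): {total=-19}
  after event 2 (t=10: DEC max by 2): {max=-2, total=-19}
  after event 3 (t=17: INC max by 9): {max=7, total=-19}
  after event 4 (t=20: SET count = 33): {count=33, max=7, total=-19}
  after event 5 (t=21: SET max = 13): {count=33, max=13, total=-19}

Answer: {count=33, max=13, total=-19}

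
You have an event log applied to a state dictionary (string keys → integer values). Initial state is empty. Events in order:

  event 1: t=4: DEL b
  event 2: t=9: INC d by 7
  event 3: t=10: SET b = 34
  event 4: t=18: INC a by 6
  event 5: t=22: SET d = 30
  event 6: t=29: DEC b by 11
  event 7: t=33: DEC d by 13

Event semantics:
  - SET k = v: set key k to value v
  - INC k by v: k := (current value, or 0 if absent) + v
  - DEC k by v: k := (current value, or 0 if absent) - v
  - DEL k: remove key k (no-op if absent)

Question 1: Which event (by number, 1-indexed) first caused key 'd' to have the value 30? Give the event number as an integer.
Answer: 5

Derivation:
Looking for first event where d becomes 30:
  event 2: d = 7
  event 3: d = 7
  event 4: d = 7
  event 5: d 7 -> 30  <-- first match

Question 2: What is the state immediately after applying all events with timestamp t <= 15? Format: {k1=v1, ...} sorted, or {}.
Answer: {b=34, d=7}

Derivation:
Apply events with t <= 15 (3 events):
  after event 1 (t=4: DEL b): {}
  after event 2 (t=9: INC d by 7): {d=7}
  after event 3 (t=10: SET b = 34): {b=34, d=7}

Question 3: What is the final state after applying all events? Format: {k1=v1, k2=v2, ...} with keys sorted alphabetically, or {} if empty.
Answer: {a=6, b=23, d=17}

Derivation:
  after event 1 (t=4: DEL b): {}
  after event 2 (t=9: INC d by 7): {d=7}
  after event 3 (t=10: SET b = 34): {b=34, d=7}
  after event 4 (t=18: INC a by 6): {a=6, b=34, d=7}
  after event 5 (t=22: SET d = 30): {a=6, b=34, d=30}
  after event 6 (t=29: DEC b by 11): {a=6, b=23, d=30}
  after event 7 (t=33: DEC d by 13): {a=6, b=23, d=17}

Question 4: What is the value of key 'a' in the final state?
Track key 'a' through all 7 events:
  event 1 (t=4: DEL b): a unchanged
  event 2 (t=9: INC d by 7): a unchanged
  event 3 (t=10: SET b = 34): a unchanged
  event 4 (t=18: INC a by 6): a (absent) -> 6
  event 5 (t=22: SET d = 30): a unchanged
  event 6 (t=29: DEC b by 11): a unchanged
  event 7 (t=33: DEC d by 13): a unchanged
Final: a = 6

Answer: 6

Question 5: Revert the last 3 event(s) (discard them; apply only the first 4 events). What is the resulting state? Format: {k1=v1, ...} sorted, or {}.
Answer: {a=6, b=34, d=7}

Derivation:
Keep first 4 events (discard last 3):
  after event 1 (t=4: DEL b): {}
  after event 2 (t=9: INC d by 7): {d=7}
  after event 3 (t=10: SET b = 34): {b=34, d=7}
  after event 4 (t=18: INC a by 6): {a=6, b=34, d=7}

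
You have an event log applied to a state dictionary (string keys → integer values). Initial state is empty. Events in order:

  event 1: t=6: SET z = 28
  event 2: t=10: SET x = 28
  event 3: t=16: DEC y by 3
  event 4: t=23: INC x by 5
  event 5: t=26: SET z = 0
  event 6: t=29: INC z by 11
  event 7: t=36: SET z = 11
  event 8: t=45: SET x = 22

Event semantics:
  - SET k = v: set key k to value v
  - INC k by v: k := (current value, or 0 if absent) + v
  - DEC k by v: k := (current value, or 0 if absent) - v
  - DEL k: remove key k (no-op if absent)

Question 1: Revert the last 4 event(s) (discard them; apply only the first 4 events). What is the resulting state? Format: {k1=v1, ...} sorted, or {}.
Keep first 4 events (discard last 4):
  after event 1 (t=6: SET z = 28): {z=28}
  after event 2 (t=10: SET x = 28): {x=28, z=28}
  after event 3 (t=16: DEC y by 3): {x=28, y=-3, z=28}
  after event 4 (t=23: INC x by 5): {x=33, y=-3, z=28}

Answer: {x=33, y=-3, z=28}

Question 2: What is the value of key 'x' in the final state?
Track key 'x' through all 8 events:
  event 1 (t=6: SET z = 28): x unchanged
  event 2 (t=10: SET x = 28): x (absent) -> 28
  event 3 (t=16: DEC y by 3): x unchanged
  event 4 (t=23: INC x by 5): x 28 -> 33
  event 5 (t=26: SET z = 0): x unchanged
  event 6 (t=29: INC z by 11): x unchanged
  event 7 (t=36: SET z = 11): x unchanged
  event 8 (t=45: SET x = 22): x 33 -> 22
Final: x = 22

Answer: 22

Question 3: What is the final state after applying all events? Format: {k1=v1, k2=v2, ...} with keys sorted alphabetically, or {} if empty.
  after event 1 (t=6: SET z = 28): {z=28}
  after event 2 (t=10: SET x = 28): {x=28, z=28}
  after event 3 (t=16: DEC y by 3): {x=28, y=-3, z=28}
  after event 4 (t=23: INC x by 5): {x=33, y=-3, z=28}
  after event 5 (t=26: SET z = 0): {x=33, y=-3, z=0}
  after event 6 (t=29: INC z by 11): {x=33, y=-3, z=11}
  after event 7 (t=36: SET z = 11): {x=33, y=-3, z=11}
  after event 8 (t=45: SET x = 22): {x=22, y=-3, z=11}

Answer: {x=22, y=-3, z=11}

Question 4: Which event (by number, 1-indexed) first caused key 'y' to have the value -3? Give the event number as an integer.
Answer: 3

Derivation:
Looking for first event where y becomes -3:
  event 3: y (absent) -> -3  <-- first match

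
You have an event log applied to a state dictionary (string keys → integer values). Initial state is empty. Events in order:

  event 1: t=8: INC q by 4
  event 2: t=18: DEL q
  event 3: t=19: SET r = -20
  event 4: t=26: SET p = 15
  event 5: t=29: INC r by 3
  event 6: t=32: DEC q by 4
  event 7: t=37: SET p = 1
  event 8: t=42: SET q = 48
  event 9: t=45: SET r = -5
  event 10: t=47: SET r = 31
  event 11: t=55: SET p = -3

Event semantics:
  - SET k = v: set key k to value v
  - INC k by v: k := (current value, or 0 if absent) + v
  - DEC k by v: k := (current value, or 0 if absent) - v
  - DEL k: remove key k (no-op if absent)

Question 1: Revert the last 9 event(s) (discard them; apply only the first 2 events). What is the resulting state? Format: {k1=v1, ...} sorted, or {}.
Keep first 2 events (discard last 9):
  after event 1 (t=8: INC q by 4): {q=4}
  after event 2 (t=18: DEL q): {}

Answer: {}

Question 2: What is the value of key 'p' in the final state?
Track key 'p' through all 11 events:
  event 1 (t=8: INC q by 4): p unchanged
  event 2 (t=18: DEL q): p unchanged
  event 3 (t=19: SET r = -20): p unchanged
  event 4 (t=26: SET p = 15): p (absent) -> 15
  event 5 (t=29: INC r by 3): p unchanged
  event 6 (t=32: DEC q by 4): p unchanged
  event 7 (t=37: SET p = 1): p 15 -> 1
  event 8 (t=42: SET q = 48): p unchanged
  event 9 (t=45: SET r = -5): p unchanged
  event 10 (t=47: SET r = 31): p unchanged
  event 11 (t=55: SET p = -3): p 1 -> -3
Final: p = -3

Answer: -3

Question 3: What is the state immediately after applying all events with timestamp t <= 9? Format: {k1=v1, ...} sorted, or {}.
Apply events with t <= 9 (1 events):
  after event 1 (t=8: INC q by 4): {q=4}

Answer: {q=4}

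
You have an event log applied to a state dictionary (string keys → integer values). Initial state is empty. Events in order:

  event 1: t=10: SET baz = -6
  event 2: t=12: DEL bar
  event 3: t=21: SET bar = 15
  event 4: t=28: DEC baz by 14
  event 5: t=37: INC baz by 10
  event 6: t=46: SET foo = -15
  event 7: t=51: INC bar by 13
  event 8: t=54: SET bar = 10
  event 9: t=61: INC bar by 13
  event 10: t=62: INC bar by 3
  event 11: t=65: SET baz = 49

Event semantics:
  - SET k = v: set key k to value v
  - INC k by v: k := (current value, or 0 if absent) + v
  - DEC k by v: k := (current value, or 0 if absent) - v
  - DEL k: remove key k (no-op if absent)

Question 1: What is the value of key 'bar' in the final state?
Track key 'bar' through all 11 events:
  event 1 (t=10: SET baz = -6): bar unchanged
  event 2 (t=12: DEL bar): bar (absent) -> (absent)
  event 3 (t=21: SET bar = 15): bar (absent) -> 15
  event 4 (t=28: DEC baz by 14): bar unchanged
  event 5 (t=37: INC baz by 10): bar unchanged
  event 6 (t=46: SET foo = -15): bar unchanged
  event 7 (t=51: INC bar by 13): bar 15 -> 28
  event 8 (t=54: SET bar = 10): bar 28 -> 10
  event 9 (t=61: INC bar by 13): bar 10 -> 23
  event 10 (t=62: INC bar by 3): bar 23 -> 26
  event 11 (t=65: SET baz = 49): bar unchanged
Final: bar = 26

Answer: 26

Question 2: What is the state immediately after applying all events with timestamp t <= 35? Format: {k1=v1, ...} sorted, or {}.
Apply events with t <= 35 (4 events):
  after event 1 (t=10: SET baz = -6): {baz=-6}
  after event 2 (t=12: DEL bar): {baz=-6}
  after event 3 (t=21: SET bar = 15): {bar=15, baz=-6}
  after event 4 (t=28: DEC baz by 14): {bar=15, baz=-20}

Answer: {bar=15, baz=-20}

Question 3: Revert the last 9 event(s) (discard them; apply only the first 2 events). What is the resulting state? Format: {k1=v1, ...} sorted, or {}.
Keep first 2 events (discard last 9):
  after event 1 (t=10: SET baz = -6): {baz=-6}
  after event 2 (t=12: DEL bar): {baz=-6}

Answer: {baz=-6}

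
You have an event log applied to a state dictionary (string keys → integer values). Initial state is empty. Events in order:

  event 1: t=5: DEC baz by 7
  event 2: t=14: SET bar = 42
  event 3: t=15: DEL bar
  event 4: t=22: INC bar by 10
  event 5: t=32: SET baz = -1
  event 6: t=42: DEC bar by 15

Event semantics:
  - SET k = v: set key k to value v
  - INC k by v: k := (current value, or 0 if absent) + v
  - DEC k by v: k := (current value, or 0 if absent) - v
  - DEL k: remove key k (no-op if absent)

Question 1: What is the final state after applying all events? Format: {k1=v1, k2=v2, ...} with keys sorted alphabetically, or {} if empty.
Answer: {bar=-5, baz=-1}

Derivation:
  after event 1 (t=5: DEC baz by 7): {baz=-7}
  after event 2 (t=14: SET bar = 42): {bar=42, baz=-7}
  after event 3 (t=15: DEL bar): {baz=-7}
  after event 4 (t=22: INC bar by 10): {bar=10, baz=-7}
  after event 5 (t=32: SET baz = -1): {bar=10, baz=-1}
  after event 6 (t=42: DEC bar by 15): {bar=-5, baz=-1}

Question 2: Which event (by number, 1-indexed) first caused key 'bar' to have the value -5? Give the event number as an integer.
Looking for first event where bar becomes -5:
  event 2: bar = 42
  event 3: bar = (absent)
  event 4: bar = 10
  event 5: bar = 10
  event 6: bar 10 -> -5  <-- first match

Answer: 6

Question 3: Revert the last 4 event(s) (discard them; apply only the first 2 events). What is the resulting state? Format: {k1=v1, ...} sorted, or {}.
Keep first 2 events (discard last 4):
  after event 1 (t=5: DEC baz by 7): {baz=-7}
  after event 2 (t=14: SET bar = 42): {bar=42, baz=-7}

Answer: {bar=42, baz=-7}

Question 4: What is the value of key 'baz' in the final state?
Answer: -1

Derivation:
Track key 'baz' through all 6 events:
  event 1 (t=5: DEC baz by 7): baz (absent) -> -7
  event 2 (t=14: SET bar = 42): baz unchanged
  event 3 (t=15: DEL bar): baz unchanged
  event 4 (t=22: INC bar by 10): baz unchanged
  event 5 (t=32: SET baz = -1): baz -7 -> -1
  event 6 (t=42: DEC bar by 15): baz unchanged
Final: baz = -1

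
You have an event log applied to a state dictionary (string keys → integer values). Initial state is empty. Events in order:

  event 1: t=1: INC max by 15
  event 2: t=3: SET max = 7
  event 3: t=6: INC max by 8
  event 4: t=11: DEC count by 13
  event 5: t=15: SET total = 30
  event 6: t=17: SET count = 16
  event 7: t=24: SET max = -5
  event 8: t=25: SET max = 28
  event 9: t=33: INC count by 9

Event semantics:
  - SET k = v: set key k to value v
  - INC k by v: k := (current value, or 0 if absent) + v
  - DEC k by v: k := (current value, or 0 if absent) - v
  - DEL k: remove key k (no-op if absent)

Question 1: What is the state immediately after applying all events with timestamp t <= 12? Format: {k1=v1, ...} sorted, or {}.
Apply events with t <= 12 (4 events):
  after event 1 (t=1: INC max by 15): {max=15}
  after event 2 (t=3: SET max = 7): {max=7}
  after event 3 (t=6: INC max by 8): {max=15}
  after event 4 (t=11: DEC count by 13): {count=-13, max=15}

Answer: {count=-13, max=15}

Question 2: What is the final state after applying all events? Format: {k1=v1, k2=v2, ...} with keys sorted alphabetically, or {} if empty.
  after event 1 (t=1: INC max by 15): {max=15}
  after event 2 (t=3: SET max = 7): {max=7}
  after event 3 (t=6: INC max by 8): {max=15}
  after event 4 (t=11: DEC count by 13): {count=-13, max=15}
  after event 5 (t=15: SET total = 30): {count=-13, max=15, total=30}
  after event 6 (t=17: SET count = 16): {count=16, max=15, total=30}
  after event 7 (t=24: SET max = -5): {count=16, max=-5, total=30}
  after event 8 (t=25: SET max = 28): {count=16, max=28, total=30}
  after event 9 (t=33: INC count by 9): {count=25, max=28, total=30}

Answer: {count=25, max=28, total=30}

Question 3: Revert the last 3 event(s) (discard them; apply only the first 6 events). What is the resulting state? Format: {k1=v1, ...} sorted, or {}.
Answer: {count=16, max=15, total=30}

Derivation:
Keep first 6 events (discard last 3):
  after event 1 (t=1: INC max by 15): {max=15}
  after event 2 (t=3: SET max = 7): {max=7}
  after event 3 (t=6: INC max by 8): {max=15}
  after event 4 (t=11: DEC count by 13): {count=-13, max=15}
  after event 5 (t=15: SET total = 30): {count=-13, max=15, total=30}
  after event 6 (t=17: SET count = 16): {count=16, max=15, total=30}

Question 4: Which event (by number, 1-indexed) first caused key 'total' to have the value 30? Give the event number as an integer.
Looking for first event where total becomes 30:
  event 5: total (absent) -> 30  <-- first match

Answer: 5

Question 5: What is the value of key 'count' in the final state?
Answer: 25

Derivation:
Track key 'count' through all 9 events:
  event 1 (t=1: INC max by 15): count unchanged
  event 2 (t=3: SET max = 7): count unchanged
  event 3 (t=6: INC max by 8): count unchanged
  event 4 (t=11: DEC count by 13): count (absent) -> -13
  event 5 (t=15: SET total = 30): count unchanged
  event 6 (t=17: SET count = 16): count -13 -> 16
  event 7 (t=24: SET max = -5): count unchanged
  event 8 (t=25: SET max = 28): count unchanged
  event 9 (t=33: INC count by 9): count 16 -> 25
Final: count = 25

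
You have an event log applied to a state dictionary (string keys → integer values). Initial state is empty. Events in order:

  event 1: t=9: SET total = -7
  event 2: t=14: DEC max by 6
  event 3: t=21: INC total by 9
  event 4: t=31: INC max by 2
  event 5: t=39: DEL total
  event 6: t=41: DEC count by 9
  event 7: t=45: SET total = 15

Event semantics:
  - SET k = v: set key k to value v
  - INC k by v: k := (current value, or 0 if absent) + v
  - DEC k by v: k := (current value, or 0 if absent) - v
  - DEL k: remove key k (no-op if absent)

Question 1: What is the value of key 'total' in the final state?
Track key 'total' through all 7 events:
  event 1 (t=9: SET total = -7): total (absent) -> -7
  event 2 (t=14: DEC max by 6): total unchanged
  event 3 (t=21: INC total by 9): total -7 -> 2
  event 4 (t=31: INC max by 2): total unchanged
  event 5 (t=39: DEL total): total 2 -> (absent)
  event 6 (t=41: DEC count by 9): total unchanged
  event 7 (t=45: SET total = 15): total (absent) -> 15
Final: total = 15

Answer: 15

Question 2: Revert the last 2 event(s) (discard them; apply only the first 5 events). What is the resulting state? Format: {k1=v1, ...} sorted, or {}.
Answer: {max=-4}

Derivation:
Keep first 5 events (discard last 2):
  after event 1 (t=9: SET total = -7): {total=-7}
  after event 2 (t=14: DEC max by 6): {max=-6, total=-7}
  after event 3 (t=21: INC total by 9): {max=-6, total=2}
  after event 4 (t=31: INC max by 2): {max=-4, total=2}
  after event 5 (t=39: DEL total): {max=-4}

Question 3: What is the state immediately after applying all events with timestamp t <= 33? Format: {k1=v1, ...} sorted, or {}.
Apply events with t <= 33 (4 events):
  after event 1 (t=9: SET total = -7): {total=-7}
  after event 2 (t=14: DEC max by 6): {max=-6, total=-7}
  after event 3 (t=21: INC total by 9): {max=-6, total=2}
  after event 4 (t=31: INC max by 2): {max=-4, total=2}

Answer: {max=-4, total=2}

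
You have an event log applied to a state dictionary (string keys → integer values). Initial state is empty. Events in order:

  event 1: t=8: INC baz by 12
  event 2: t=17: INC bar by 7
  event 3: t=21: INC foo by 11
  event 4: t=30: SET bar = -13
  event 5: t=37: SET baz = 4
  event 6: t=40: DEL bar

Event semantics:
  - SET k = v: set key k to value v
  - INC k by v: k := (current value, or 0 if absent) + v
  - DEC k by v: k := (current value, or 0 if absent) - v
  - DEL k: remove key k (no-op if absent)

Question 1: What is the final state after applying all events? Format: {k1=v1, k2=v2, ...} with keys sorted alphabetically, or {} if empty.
  after event 1 (t=8: INC baz by 12): {baz=12}
  after event 2 (t=17: INC bar by 7): {bar=7, baz=12}
  after event 3 (t=21: INC foo by 11): {bar=7, baz=12, foo=11}
  after event 4 (t=30: SET bar = -13): {bar=-13, baz=12, foo=11}
  after event 5 (t=37: SET baz = 4): {bar=-13, baz=4, foo=11}
  after event 6 (t=40: DEL bar): {baz=4, foo=11}

Answer: {baz=4, foo=11}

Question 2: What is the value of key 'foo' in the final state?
Answer: 11

Derivation:
Track key 'foo' through all 6 events:
  event 1 (t=8: INC baz by 12): foo unchanged
  event 2 (t=17: INC bar by 7): foo unchanged
  event 3 (t=21: INC foo by 11): foo (absent) -> 11
  event 4 (t=30: SET bar = -13): foo unchanged
  event 5 (t=37: SET baz = 4): foo unchanged
  event 6 (t=40: DEL bar): foo unchanged
Final: foo = 11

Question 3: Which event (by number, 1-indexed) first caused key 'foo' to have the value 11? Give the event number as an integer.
Answer: 3

Derivation:
Looking for first event where foo becomes 11:
  event 3: foo (absent) -> 11  <-- first match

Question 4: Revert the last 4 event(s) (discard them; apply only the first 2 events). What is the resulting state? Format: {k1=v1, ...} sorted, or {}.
Answer: {bar=7, baz=12}

Derivation:
Keep first 2 events (discard last 4):
  after event 1 (t=8: INC baz by 12): {baz=12}
  after event 2 (t=17: INC bar by 7): {bar=7, baz=12}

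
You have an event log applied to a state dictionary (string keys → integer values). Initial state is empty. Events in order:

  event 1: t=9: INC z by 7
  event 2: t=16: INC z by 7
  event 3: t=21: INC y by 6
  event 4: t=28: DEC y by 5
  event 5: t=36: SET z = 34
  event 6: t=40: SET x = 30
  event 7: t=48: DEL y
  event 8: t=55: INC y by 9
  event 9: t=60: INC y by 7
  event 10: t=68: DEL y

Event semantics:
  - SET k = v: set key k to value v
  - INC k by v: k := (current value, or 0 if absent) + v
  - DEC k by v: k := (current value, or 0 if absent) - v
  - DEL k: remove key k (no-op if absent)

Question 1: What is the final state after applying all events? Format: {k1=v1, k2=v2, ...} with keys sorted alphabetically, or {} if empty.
Answer: {x=30, z=34}

Derivation:
  after event 1 (t=9: INC z by 7): {z=7}
  after event 2 (t=16: INC z by 7): {z=14}
  after event 3 (t=21: INC y by 6): {y=6, z=14}
  after event 4 (t=28: DEC y by 5): {y=1, z=14}
  after event 5 (t=36: SET z = 34): {y=1, z=34}
  after event 6 (t=40: SET x = 30): {x=30, y=1, z=34}
  after event 7 (t=48: DEL y): {x=30, z=34}
  after event 8 (t=55: INC y by 9): {x=30, y=9, z=34}
  after event 9 (t=60: INC y by 7): {x=30, y=16, z=34}
  after event 10 (t=68: DEL y): {x=30, z=34}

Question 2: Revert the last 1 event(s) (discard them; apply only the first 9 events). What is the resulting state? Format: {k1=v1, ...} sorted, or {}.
Answer: {x=30, y=16, z=34}

Derivation:
Keep first 9 events (discard last 1):
  after event 1 (t=9: INC z by 7): {z=7}
  after event 2 (t=16: INC z by 7): {z=14}
  after event 3 (t=21: INC y by 6): {y=6, z=14}
  after event 4 (t=28: DEC y by 5): {y=1, z=14}
  after event 5 (t=36: SET z = 34): {y=1, z=34}
  after event 6 (t=40: SET x = 30): {x=30, y=1, z=34}
  after event 7 (t=48: DEL y): {x=30, z=34}
  after event 8 (t=55: INC y by 9): {x=30, y=9, z=34}
  after event 9 (t=60: INC y by 7): {x=30, y=16, z=34}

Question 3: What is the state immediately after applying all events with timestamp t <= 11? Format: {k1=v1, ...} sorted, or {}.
Apply events with t <= 11 (1 events):
  after event 1 (t=9: INC z by 7): {z=7}

Answer: {z=7}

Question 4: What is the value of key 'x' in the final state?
Answer: 30

Derivation:
Track key 'x' through all 10 events:
  event 1 (t=9: INC z by 7): x unchanged
  event 2 (t=16: INC z by 7): x unchanged
  event 3 (t=21: INC y by 6): x unchanged
  event 4 (t=28: DEC y by 5): x unchanged
  event 5 (t=36: SET z = 34): x unchanged
  event 6 (t=40: SET x = 30): x (absent) -> 30
  event 7 (t=48: DEL y): x unchanged
  event 8 (t=55: INC y by 9): x unchanged
  event 9 (t=60: INC y by 7): x unchanged
  event 10 (t=68: DEL y): x unchanged
Final: x = 30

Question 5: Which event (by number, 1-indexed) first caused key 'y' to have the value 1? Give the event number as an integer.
Answer: 4

Derivation:
Looking for first event where y becomes 1:
  event 3: y = 6
  event 4: y 6 -> 1  <-- first match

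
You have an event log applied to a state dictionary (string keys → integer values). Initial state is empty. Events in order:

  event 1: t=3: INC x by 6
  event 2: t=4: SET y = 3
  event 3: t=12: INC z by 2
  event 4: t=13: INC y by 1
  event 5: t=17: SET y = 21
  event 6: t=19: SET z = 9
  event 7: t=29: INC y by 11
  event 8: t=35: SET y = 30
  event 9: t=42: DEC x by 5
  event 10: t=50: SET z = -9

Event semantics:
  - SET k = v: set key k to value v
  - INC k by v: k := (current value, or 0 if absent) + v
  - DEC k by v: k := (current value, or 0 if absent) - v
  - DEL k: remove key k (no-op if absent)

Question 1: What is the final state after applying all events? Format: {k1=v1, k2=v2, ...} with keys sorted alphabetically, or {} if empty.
  after event 1 (t=3: INC x by 6): {x=6}
  after event 2 (t=4: SET y = 3): {x=6, y=3}
  after event 3 (t=12: INC z by 2): {x=6, y=3, z=2}
  after event 4 (t=13: INC y by 1): {x=6, y=4, z=2}
  after event 5 (t=17: SET y = 21): {x=6, y=21, z=2}
  after event 6 (t=19: SET z = 9): {x=6, y=21, z=9}
  after event 7 (t=29: INC y by 11): {x=6, y=32, z=9}
  after event 8 (t=35: SET y = 30): {x=6, y=30, z=9}
  after event 9 (t=42: DEC x by 5): {x=1, y=30, z=9}
  after event 10 (t=50: SET z = -9): {x=1, y=30, z=-9}

Answer: {x=1, y=30, z=-9}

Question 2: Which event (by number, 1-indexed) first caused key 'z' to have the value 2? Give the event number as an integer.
Looking for first event where z becomes 2:
  event 3: z (absent) -> 2  <-- first match

Answer: 3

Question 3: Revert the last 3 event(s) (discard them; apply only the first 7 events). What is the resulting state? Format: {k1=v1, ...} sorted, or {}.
Answer: {x=6, y=32, z=9}

Derivation:
Keep first 7 events (discard last 3):
  after event 1 (t=3: INC x by 6): {x=6}
  after event 2 (t=4: SET y = 3): {x=6, y=3}
  after event 3 (t=12: INC z by 2): {x=6, y=3, z=2}
  after event 4 (t=13: INC y by 1): {x=6, y=4, z=2}
  after event 5 (t=17: SET y = 21): {x=6, y=21, z=2}
  after event 6 (t=19: SET z = 9): {x=6, y=21, z=9}
  after event 7 (t=29: INC y by 11): {x=6, y=32, z=9}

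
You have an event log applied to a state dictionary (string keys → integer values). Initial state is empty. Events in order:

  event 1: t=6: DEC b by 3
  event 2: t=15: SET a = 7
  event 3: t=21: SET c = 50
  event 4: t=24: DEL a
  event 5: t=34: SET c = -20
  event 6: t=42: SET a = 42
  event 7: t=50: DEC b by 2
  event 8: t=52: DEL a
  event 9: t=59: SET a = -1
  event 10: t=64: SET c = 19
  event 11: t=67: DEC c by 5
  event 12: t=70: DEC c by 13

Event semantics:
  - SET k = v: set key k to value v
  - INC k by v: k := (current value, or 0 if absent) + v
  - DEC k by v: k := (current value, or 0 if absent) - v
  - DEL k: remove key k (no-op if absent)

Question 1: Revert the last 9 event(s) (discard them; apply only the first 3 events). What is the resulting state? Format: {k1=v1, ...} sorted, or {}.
Answer: {a=7, b=-3, c=50}

Derivation:
Keep first 3 events (discard last 9):
  after event 1 (t=6: DEC b by 3): {b=-3}
  after event 2 (t=15: SET a = 7): {a=7, b=-3}
  after event 3 (t=21: SET c = 50): {a=7, b=-3, c=50}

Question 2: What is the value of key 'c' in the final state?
Answer: 1

Derivation:
Track key 'c' through all 12 events:
  event 1 (t=6: DEC b by 3): c unchanged
  event 2 (t=15: SET a = 7): c unchanged
  event 3 (t=21: SET c = 50): c (absent) -> 50
  event 4 (t=24: DEL a): c unchanged
  event 5 (t=34: SET c = -20): c 50 -> -20
  event 6 (t=42: SET a = 42): c unchanged
  event 7 (t=50: DEC b by 2): c unchanged
  event 8 (t=52: DEL a): c unchanged
  event 9 (t=59: SET a = -1): c unchanged
  event 10 (t=64: SET c = 19): c -20 -> 19
  event 11 (t=67: DEC c by 5): c 19 -> 14
  event 12 (t=70: DEC c by 13): c 14 -> 1
Final: c = 1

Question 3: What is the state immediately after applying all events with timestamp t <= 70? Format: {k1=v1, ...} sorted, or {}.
Apply events with t <= 70 (12 events):
  after event 1 (t=6: DEC b by 3): {b=-3}
  after event 2 (t=15: SET a = 7): {a=7, b=-3}
  after event 3 (t=21: SET c = 50): {a=7, b=-3, c=50}
  after event 4 (t=24: DEL a): {b=-3, c=50}
  after event 5 (t=34: SET c = -20): {b=-3, c=-20}
  after event 6 (t=42: SET a = 42): {a=42, b=-3, c=-20}
  after event 7 (t=50: DEC b by 2): {a=42, b=-5, c=-20}
  after event 8 (t=52: DEL a): {b=-5, c=-20}
  after event 9 (t=59: SET a = -1): {a=-1, b=-5, c=-20}
  after event 10 (t=64: SET c = 19): {a=-1, b=-5, c=19}
  after event 11 (t=67: DEC c by 5): {a=-1, b=-5, c=14}
  after event 12 (t=70: DEC c by 13): {a=-1, b=-5, c=1}

Answer: {a=-1, b=-5, c=1}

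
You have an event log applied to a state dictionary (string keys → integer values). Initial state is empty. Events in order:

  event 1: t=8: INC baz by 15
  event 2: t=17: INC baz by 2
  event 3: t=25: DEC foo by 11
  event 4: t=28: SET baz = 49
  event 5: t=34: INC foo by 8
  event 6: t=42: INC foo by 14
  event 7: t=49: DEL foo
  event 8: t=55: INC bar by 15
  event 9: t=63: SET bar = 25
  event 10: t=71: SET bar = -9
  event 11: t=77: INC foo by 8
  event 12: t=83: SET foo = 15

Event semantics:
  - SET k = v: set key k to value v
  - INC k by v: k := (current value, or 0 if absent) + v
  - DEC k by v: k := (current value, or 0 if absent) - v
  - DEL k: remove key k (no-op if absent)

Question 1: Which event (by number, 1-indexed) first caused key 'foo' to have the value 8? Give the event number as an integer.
Looking for first event where foo becomes 8:
  event 3: foo = -11
  event 4: foo = -11
  event 5: foo = -3
  event 6: foo = 11
  event 7: foo = (absent)
  event 11: foo (absent) -> 8  <-- first match

Answer: 11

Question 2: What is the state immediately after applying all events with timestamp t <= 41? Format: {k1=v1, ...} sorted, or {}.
Apply events with t <= 41 (5 events):
  after event 1 (t=8: INC baz by 15): {baz=15}
  after event 2 (t=17: INC baz by 2): {baz=17}
  after event 3 (t=25: DEC foo by 11): {baz=17, foo=-11}
  after event 4 (t=28: SET baz = 49): {baz=49, foo=-11}
  after event 5 (t=34: INC foo by 8): {baz=49, foo=-3}

Answer: {baz=49, foo=-3}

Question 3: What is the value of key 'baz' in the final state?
Answer: 49

Derivation:
Track key 'baz' through all 12 events:
  event 1 (t=8: INC baz by 15): baz (absent) -> 15
  event 2 (t=17: INC baz by 2): baz 15 -> 17
  event 3 (t=25: DEC foo by 11): baz unchanged
  event 4 (t=28: SET baz = 49): baz 17 -> 49
  event 5 (t=34: INC foo by 8): baz unchanged
  event 6 (t=42: INC foo by 14): baz unchanged
  event 7 (t=49: DEL foo): baz unchanged
  event 8 (t=55: INC bar by 15): baz unchanged
  event 9 (t=63: SET bar = 25): baz unchanged
  event 10 (t=71: SET bar = -9): baz unchanged
  event 11 (t=77: INC foo by 8): baz unchanged
  event 12 (t=83: SET foo = 15): baz unchanged
Final: baz = 49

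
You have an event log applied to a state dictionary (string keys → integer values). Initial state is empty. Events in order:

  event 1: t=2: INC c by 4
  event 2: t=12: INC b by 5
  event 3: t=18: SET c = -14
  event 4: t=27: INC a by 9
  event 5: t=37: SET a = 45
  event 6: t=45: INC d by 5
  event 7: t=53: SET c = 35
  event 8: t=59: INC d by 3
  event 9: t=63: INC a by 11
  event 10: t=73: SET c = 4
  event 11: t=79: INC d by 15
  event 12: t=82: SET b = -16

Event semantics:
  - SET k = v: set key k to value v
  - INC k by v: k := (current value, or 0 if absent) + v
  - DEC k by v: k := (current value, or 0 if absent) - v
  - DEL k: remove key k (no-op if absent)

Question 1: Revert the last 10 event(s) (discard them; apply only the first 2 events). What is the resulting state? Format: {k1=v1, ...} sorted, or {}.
Keep first 2 events (discard last 10):
  after event 1 (t=2: INC c by 4): {c=4}
  after event 2 (t=12: INC b by 5): {b=5, c=4}

Answer: {b=5, c=4}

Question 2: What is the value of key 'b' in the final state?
Track key 'b' through all 12 events:
  event 1 (t=2: INC c by 4): b unchanged
  event 2 (t=12: INC b by 5): b (absent) -> 5
  event 3 (t=18: SET c = -14): b unchanged
  event 4 (t=27: INC a by 9): b unchanged
  event 5 (t=37: SET a = 45): b unchanged
  event 6 (t=45: INC d by 5): b unchanged
  event 7 (t=53: SET c = 35): b unchanged
  event 8 (t=59: INC d by 3): b unchanged
  event 9 (t=63: INC a by 11): b unchanged
  event 10 (t=73: SET c = 4): b unchanged
  event 11 (t=79: INC d by 15): b unchanged
  event 12 (t=82: SET b = -16): b 5 -> -16
Final: b = -16

Answer: -16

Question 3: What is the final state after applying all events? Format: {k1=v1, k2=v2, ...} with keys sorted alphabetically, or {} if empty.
Answer: {a=56, b=-16, c=4, d=23}

Derivation:
  after event 1 (t=2: INC c by 4): {c=4}
  after event 2 (t=12: INC b by 5): {b=5, c=4}
  after event 3 (t=18: SET c = -14): {b=5, c=-14}
  after event 4 (t=27: INC a by 9): {a=9, b=5, c=-14}
  after event 5 (t=37: SET a = 45): {a=45, b=5, c=-14}
  after event 6 (t=45: INC d by 5): {a=45, b=5, c=-14, d=5}
  after event 7 (t=53: SET c = 35): {a=45, b=5, c=35, d=5}
  after event 8 (t=59: INC d by 3): {a=45, b=5, c=35, d=8}
  after event 9 (t=63: INC a by 11): {a=56, b=5, c=35, d=8}
  after event 10 (t=73: SET c = 4): {a=56, b=5, c=4, d=8}
  after event 11 (t=79: INC d by 15): {a=56, b=5, c=4, d=23}
  after event 12 (t=82: SET b = -16): {a=56, b=-16, c=4, d=23}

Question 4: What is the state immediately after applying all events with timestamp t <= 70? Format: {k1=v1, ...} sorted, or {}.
Answer: {a=56, b=5, c=35, d=8}

Derivation:
Apply events with t <= 70 (9 events):
  after event 1 (t=2: INC c by 4): {c=4}
  after event 2 (t=12: INC b by 5): {b=5, c=4}
  after event 3 (t=18: SET c = -14): {b=5, c=-14}
  after event 4 (t=27: INC a by 9): {a=9, b=5, c=-14}
  after event 5 (t=37: SET a = 45): {a=45, b=5, c=-14}
  after event 6 (t=45: INC d by 5): {a=45, b=5, c=-14, d=5}
  after event 7 (t=53: SET c = 35): {a=45, b=5, c=35, d=5}
  after event 8 (t=59: INC d by 3): {a=45, b=5, c=35, d=8}
  after event 9 (t=63: INC a by 11): {a=56, b=5, c=35, d=8}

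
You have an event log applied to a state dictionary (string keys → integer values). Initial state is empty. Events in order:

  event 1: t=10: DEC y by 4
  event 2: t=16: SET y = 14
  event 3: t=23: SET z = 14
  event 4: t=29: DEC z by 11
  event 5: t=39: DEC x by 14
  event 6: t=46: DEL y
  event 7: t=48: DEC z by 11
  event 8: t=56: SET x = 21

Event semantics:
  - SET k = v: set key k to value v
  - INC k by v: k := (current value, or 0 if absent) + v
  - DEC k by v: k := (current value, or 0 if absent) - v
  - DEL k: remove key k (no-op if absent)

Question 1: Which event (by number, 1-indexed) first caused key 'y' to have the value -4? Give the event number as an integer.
Answer: 1

Derivation:
Looking for first event where y becomes -4:
  event 1: y (absent) -> -4  <-- first match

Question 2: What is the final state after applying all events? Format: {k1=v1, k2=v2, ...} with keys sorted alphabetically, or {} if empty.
  after event 1 (t=10: DEC y by 4): {y=-4}
  after event 2 (t=16: SET y = 14): {y=14}
  after event 3 (t=23: SET z = 14): {y=14, z=14}
  after event 4 (t=29: DEC z by 11): {y=14, z=3}
  after event 5 (t=39: DEC x by 14): {x=-14, y=14, z=3}
  after event 6 (t=46: DEL y): {x=-14, z=3}
  after event 7 (t=48: DEC z by 11): {x=-14, z=-8}
  after event 8 (t=56: SET x = 21): {x=21, z=-8}

Answer: {x=21, z=-8}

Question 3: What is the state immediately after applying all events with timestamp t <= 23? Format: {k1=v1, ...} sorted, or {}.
Apply events with t <= 23 (3 events):
  after event 1 (t=10: DEC y by 4): {y=-4}
  after event 2 (t=16: SET y = 14): {y=14}
  after event 3 (t=23: SET z = 14): {y=14, z=14}

Answer: {y=14, z=14}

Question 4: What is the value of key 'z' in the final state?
Track key 'z' through all 8 events:
  event 1 (t=10: DEC y by 4): z unchanged
  event 2 (t=16: SET y = 14): z unchanged
  event 3 (t=23: SET z = 14): z (absent) -> 14
  event 4 (t=29: DEC z by 11): z 14 -> 3
  event 5 (t=39: DEC x by 14): z unchanged
  event 6 (t=46: DEL y): z unchanged
  event 7 (t=48: DEC z by 11): z 3 -> -8
  event 8 (t=56: SET x = 21): z unchanged
Final: z = -8

Answer: -8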